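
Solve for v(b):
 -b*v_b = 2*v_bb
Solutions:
 v(b) = C1 + C2*erf(b/2)


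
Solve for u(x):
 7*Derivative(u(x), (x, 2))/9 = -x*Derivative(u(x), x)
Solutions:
 u(x) = C1 + C2*erf(3*sqrt(14)*x/14)


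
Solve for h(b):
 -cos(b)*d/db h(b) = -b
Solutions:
 h(b) = C1 + Integral(b/cos(b), b)


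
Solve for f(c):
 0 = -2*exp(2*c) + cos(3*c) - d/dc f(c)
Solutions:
 f(c) = C1 - exp(2*c) + sin(3*c)/3


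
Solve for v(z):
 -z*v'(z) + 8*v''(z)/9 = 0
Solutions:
 v(z) = C1 + C2*erfi(3*z/4)


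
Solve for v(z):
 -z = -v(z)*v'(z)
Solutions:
 v(z) = -sqrt(C1 + z^2)
 v(z) = sqrt(C1 + z^2)


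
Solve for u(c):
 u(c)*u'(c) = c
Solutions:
 u(c) = -sqrt(C1 + c^2)
 u(c) = sqrt(C1 + c^2)


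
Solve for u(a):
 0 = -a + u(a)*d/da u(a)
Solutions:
 u(a) = -sqrt(C1 + a^2)
 u(a) = sqrt(C1 + a^2)


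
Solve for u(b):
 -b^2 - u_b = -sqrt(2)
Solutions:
 u(b) = C1 - b^3/3 + sqrt(2)*b


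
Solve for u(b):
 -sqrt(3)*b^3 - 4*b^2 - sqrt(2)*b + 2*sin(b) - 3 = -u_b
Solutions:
 u(b) = C1 + sqrt(3)*b^4/4 + 4*b^3/3 + sqrt(2)*b^2/2 + 3*b + 2*cos(b)


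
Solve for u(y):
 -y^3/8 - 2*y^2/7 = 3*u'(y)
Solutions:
 u(y) = C1 - y^4/96 - 2*y^3/63


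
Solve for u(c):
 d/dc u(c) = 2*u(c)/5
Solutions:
 u(c) = C1*exp(2*c/5)


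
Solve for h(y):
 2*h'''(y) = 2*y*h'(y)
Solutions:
 h(y) = C1 + Integral(C2*airyai(y) + C3*airybi(y), y)


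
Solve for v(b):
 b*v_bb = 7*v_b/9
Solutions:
 v(b) = C1 + C2*b^(16/9)


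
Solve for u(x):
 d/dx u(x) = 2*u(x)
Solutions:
 u(x) = C1*exp(2*x)


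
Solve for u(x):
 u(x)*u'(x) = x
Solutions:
 u(x) = -sqrt(C1 + x^2)
 u(x) = sqrt(C1 + x^2)


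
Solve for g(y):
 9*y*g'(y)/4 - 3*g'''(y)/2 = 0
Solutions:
 g(y) = C1 + Integral(C2*airyai(2^(2/3)*3^(1/3)*y/2) + C3*airybi(2^(2/3)*3^(1/3)*y/2), y)


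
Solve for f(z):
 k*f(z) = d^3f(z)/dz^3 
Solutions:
 f(z) = C1*exp(k^(1/3)*z) + C2*exp(k^(1/3)*z*(-1 + sqrt(3)*I)/2) + C3*exp(-k^(1/3)*z*(1 + sqrt(3)*I)/2)


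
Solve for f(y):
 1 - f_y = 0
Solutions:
 f(y) = C1 + y


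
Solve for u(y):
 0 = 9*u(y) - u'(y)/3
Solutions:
 u(y) = C1*exp(27*y)


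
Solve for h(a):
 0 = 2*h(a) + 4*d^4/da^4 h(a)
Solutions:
 h(a) = (C1*sin(2^(1/4)*a/2) + C2*cos(2^(1/4)*a/2))*exp(-2^(1/4)*a/2) + (C3*sin(2^(1/4)*a/2) + C4*cos(2^(1/4)*a/2))*exp(2^(1/4)*a/2)


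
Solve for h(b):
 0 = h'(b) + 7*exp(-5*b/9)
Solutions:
 h(b) = C1 + 63*exp(-5*b/9)/5


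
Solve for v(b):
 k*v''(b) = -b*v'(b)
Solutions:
 v(b) = C1 + C2*sqrt(k)*erf(sqrt(2)*b*sqrt(1/k)/2)


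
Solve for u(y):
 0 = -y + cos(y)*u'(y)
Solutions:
 u(y) = C1 + Integral(y/cos(y), y)


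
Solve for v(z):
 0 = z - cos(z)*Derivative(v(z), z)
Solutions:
 v(z) = C1 + Integral(z/cos(z), z)


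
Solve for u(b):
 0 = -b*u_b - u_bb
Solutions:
 u(b) = C1 + C2*erf(sqrt(2)*b/2)


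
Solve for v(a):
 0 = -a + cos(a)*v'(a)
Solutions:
 v(a) = C1 + Integral(a/cos(a), a)


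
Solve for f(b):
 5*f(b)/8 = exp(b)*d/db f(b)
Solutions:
 f(b) = C1*exp(-5*exp(-b)/8)


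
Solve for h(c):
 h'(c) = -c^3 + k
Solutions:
 h(c) = C1 - c^4/4 + c*k


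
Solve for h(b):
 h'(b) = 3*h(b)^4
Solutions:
 h(b) = (-1/(C1 + 9*b))^(1/3)
 h(b) = (-1/(C1 + 3*b))^(1/3)*(-3^(2/3) - 3*3^(1/6)*I)/6
 h(b) = (-1/(C1 + 3*b))^(1/3)*(-3^(2/3) + 3*3^(1/6)*I)/6


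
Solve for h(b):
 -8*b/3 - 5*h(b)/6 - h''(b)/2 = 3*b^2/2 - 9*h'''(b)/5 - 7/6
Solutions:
 h(b) = C1*exp(b*(-5^(2/3)*(54*sqrt(734) + 1463)^(1/3) - 5*5^(1/3)/(54*sqrt(734) + 1463)^(1/3) + 10)/108)*sin(sqrt(3)*5^(1/3)*b*(-5^(1/3)*(54*sqrt(734) + 1463)^(1/3) + 5/(54*sqrt(734) + 1463)^(1/3))/108) + C2*exp(b*(-5^(2/3)*(54*sqrt(734) + 1463)^(1/3) - 5*5^(1/3)/(54*sqrt(734) + 1463)^(1/3) + 10)/108)*cos(sqrt(3)*5^(1/3)*b*(-5^(1/3)*(54*sqrt(734) + 1463)^(1/3) + 5/(54*sqrt(734) + 1463)^(1/3))/108) + C3*exp(b*(5*5^(1/3)/(54*sqrt(734) + 1463)^(1/3) + 5 + 5^(2/3)*(54*sqrt(734) + 1463)^(1/3))/54) - 9*b^2/5 - 16*b/5 + 89/25


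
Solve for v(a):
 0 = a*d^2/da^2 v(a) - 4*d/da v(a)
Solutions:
 v(a) = C1 + C2*a^5


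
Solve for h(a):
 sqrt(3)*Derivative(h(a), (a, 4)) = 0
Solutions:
 h(a) = C1 + C2*a + C3*a^2 + C4*a^3


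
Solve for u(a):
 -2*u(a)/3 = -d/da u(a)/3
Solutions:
 u(a) = C1*exp(2*a)


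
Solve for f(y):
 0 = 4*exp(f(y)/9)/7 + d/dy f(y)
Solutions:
 f(y) = 9*log(1/(C1 + 4*y)) + 9*log(63)


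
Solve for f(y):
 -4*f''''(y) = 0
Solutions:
 f(y) = C1 + C2*y + C3*y^2 + C4*y^3


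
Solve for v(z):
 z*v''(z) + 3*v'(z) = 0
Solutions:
 v(z) = C1 + C2/z^2


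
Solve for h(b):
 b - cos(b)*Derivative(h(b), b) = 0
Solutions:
 h(b) = C1 + Integral(b/cos(b), b)


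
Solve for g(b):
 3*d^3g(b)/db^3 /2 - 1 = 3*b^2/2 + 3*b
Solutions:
 g(b) = C1 + C2*b + C3*b^2 + b^5/60 + b^4/12 + b^3/9


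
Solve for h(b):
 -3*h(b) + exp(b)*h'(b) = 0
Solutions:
 h(b) = C1*exp(-3*exp(-b))


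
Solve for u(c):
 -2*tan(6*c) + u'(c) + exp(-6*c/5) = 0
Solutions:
 u(c) = C1 + log(tan(6*c)^2 + 1)/6 + 5*exp(-6*c/5)/6


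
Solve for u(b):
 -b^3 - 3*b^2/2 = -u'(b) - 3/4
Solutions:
 u(b) = C1 + b^4/4 + b^3/2 - 3*b/4


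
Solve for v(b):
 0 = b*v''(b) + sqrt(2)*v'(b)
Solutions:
 v(b) = C1 + C2*b^(1 - sqrt(2))


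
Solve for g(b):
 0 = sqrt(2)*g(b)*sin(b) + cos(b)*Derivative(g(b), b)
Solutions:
 g(b) = C1*cos(b)^(sqrt(2))


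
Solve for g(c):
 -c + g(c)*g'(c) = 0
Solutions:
 g(c) = -sqrt(C1 + c^2)
 g(c) = sqrt(C1 + c^2)


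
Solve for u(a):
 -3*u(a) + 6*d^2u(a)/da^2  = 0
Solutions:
 u(a) = C1*exp(-sqrt(2)*a/2) + C2*exp(sqrt(2)*a/2)


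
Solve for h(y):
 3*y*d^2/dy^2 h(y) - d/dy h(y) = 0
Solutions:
 h(y) = C1 + C2*y^(4/3)


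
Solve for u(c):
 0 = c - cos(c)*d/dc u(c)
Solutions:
 u(c) = C1 + Integral(c/cos(c), c)


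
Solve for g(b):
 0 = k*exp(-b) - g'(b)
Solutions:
 g(b) = C1 - k*exp(-b)


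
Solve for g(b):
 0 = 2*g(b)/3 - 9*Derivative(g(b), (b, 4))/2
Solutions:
 g(b) = C1*exp(-sqrt(2)*3^(1/4)*b/3) + C2*exp(sqrt(2)*3^(1/4)*b/3) + C3*sin(sqrt(2)*3^(1/4)*b/3) + C4*cos(sqrt(2)*3^(1/4)*b/3)


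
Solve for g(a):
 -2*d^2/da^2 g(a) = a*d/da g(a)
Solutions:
 g(a) = C1 + C2*erf(a/2)


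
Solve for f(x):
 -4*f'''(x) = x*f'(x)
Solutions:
 f(x) = C1 + Integral(C2*airyai(-2^(1/3)*x/2) + C3*airybi(-2^(1/3)*x/2), x)


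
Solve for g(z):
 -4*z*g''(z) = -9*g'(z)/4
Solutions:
 g(z) = C1 + C2*z^(25/16)


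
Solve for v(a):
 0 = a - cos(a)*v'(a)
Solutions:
 v(a) = C1 + Integral(a/cos(a), a)


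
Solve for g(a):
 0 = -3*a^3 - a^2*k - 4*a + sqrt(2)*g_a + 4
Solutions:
 g(a) = C1 + 3*sqrt(2)*a^4/8 + sqrt(2)*a^3*k/6 + sqrt(2)*a^2 - 2*sqrt(2)*a


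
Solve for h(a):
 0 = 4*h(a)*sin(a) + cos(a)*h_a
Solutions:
 h(a) = C1*cos(a)^4


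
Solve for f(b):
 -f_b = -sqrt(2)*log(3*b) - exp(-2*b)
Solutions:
 f(b) = C1 + sqrt(2)*b*log(b) + sqrt(2)*b*(-1 + log(3)) - exp(-2*b)/2


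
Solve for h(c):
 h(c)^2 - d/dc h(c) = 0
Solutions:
 h(c) = -1/(C1 + c)


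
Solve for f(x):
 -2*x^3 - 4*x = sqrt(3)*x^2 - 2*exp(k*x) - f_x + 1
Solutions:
 f(x) = C1 + x^4/2 + sqrt(3)*x^3/3 + 2*x^2 + x - 2*exp(k*x)/k


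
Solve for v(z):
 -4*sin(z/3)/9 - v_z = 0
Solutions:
 v(z) = C1 + 4*cos(z/3)/3


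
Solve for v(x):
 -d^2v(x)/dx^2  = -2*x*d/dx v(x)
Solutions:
 v(x) = C1 + C2*erfi(x)


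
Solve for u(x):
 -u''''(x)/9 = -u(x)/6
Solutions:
 u(x) = C1*exp(-2^(3/4)*3^(1/4)*x/2) + C2*exp(2^(3/4)*3^(1/4)*x/2) + C3*sin(2^(3/4)*3^(1/4)*x/2) + C4*cos(2^(3/4)*3^(1/4)*x/2)


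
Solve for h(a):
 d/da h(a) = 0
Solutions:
 h(a) = C1


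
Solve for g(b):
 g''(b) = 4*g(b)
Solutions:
 g(b) = C1*exp(-2*b) + C2*exp(2*b)


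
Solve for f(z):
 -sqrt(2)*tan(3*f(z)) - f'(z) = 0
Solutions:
 f(z) = -asin(C1*exp(-3*sqrt(2)*z))/3 + pi/3
 f(z) = asin(C1*exp(-3*sqrt(2)*z))/3


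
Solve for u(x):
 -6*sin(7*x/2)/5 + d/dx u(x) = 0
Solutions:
 u(x) = C1 - 12*cos(7*x/2)/35


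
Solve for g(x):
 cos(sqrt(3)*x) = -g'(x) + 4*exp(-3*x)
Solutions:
 g(x) = C1 - sqrt(3)*sin(sqrt(3)*x)/3 - 4*exp(-3*x)/3


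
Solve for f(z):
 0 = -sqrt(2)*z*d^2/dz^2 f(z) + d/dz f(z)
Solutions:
 f(z) = C1 + C2*z^(sqrt(2)/2 + 1)


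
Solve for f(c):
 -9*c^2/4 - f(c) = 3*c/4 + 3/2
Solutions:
 f(c) = -9*c^2/4 - 3*c/4 - 3/2


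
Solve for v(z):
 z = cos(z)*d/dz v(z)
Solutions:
 v(z) = C1 + Integral(z/cos(z), z)


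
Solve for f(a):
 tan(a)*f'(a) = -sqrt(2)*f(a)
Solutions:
 f(a) = C1/sin(a)^(sqrt(2))


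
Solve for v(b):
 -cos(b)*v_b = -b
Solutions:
 v(b) = C1 + Integral(b/cos(b), b)


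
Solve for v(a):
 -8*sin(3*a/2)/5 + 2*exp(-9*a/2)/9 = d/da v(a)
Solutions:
 v(a) = C1 + 16*cos(3*a/2)/15 - 4*exp(-9*a/2)/81


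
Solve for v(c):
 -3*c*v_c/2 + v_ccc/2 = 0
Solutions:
 v(c) = C1 + Integral(C2*airyai(3^(1/3)*c) + C3*airybi(3^(1/3)*c), c)


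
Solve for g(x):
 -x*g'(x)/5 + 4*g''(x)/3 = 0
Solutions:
 g(x) = C1 + C2*erfi(sqrt(30)*x/20)


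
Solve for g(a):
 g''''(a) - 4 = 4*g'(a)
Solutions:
 g(a) = C1 + C4*exp(2^(2/3)*a) - a + (C2*sin(2^(2/3)*sqrt(3)*a/2) + C3*cos(2^(2/3)*sqrt(3)*a/2))*exp(-2^(2/3)*a/2)


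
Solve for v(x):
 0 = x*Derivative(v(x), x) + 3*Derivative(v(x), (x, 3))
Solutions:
 v(x) = C1 + Integral(C2*airyai(-3^(2/3)*x/3) + C3*airybi(-3^(2/3)*x/3), x)


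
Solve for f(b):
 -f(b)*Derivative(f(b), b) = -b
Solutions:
 f(b) = -sqrt(C1 + b^2)
 f(b) = sqrt(C1 + b^2)


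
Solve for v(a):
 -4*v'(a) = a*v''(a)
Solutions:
 v(a) = C1 + C2/a^3


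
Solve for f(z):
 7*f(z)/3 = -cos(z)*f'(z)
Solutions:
 f(z) = C1*(sin(z) - 1)^(7/6)/(sin(z) + 1)^(7/6)


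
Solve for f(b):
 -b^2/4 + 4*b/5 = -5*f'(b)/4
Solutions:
 f(b) = C1 + b^3/15 - 8*b^2/25


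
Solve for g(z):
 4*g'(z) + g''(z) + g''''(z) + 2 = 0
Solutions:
 g(z) = C1 + C2*exp(-3^(1/3)*z*(-(18 + sqrt(327))^(1/3) + 3^(1/3)/(18 + sqrt(327))^(1/3))/6)*sin(3^(1/6)*z*(3/(18 + sqrt(327))^(1/3) + 3^(2/3)*(18 + sqrt(327))^(1/3))/6) + C3*exp(-3^(1/3)*z*(-(18 + sqrt(327))^(1/3) + 3^(1/3)/(18 + sqrt(327))^(1/3))/6)*cos(3^(1/6)*z*(3/(18 + sqrt(327))^(1/3) + 3^(2/3)*(18 + sqrt(327))^(1/3))/6) + C4*exp(3^(1/3)*z*(-(18 + sqrt(327))^(1/3) + 3^(1/3)/(18 + sqrt(327))^(1/3))/3) - z/2


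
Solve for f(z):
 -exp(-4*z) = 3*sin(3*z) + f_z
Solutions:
 f(z) = C1 + cos(3*z) + exp(-4*z)/4


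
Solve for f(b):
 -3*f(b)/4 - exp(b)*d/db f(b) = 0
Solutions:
 f(b) = C1*exp(3*exp(-b)/4)


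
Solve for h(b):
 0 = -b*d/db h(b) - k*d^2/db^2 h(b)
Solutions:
 h(b) = C1 + C2*sqrt(k)*erf(sqrt(2)*b*sqrt(1/k)/2)


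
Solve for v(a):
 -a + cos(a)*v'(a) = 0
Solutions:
 v(a) = C1 + Integral(a/cos(a), a)


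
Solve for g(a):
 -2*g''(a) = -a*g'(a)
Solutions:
 g(a) = C1 + C2*erfi(a/2)


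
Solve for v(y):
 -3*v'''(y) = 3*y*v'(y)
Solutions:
 v(y) = C1 + Integral(C2*airyai(-y) + C3*airybi(-y), y)


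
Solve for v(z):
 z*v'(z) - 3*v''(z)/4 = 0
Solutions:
 v(z) = C1 + C2*erfi(sqrt(6)*z/3)


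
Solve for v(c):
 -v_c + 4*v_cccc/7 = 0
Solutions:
 v(c) = C1 + C4*exp(14^(1/3)*c/2) + (C2*sin(14^(1/3)*sqrt(3)*c/4) + C3*cos(14^(1/3)*sqrt(3)*c/4))*exp(-14^(1/3)*c/4)


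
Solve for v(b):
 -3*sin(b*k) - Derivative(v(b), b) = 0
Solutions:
 v(b) = C1 + 3*cos(b*k)/k


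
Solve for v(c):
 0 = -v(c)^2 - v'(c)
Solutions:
 v(c) = 1/(C1 + c)


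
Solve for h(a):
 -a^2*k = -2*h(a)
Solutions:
 h(a) = a^2*k/2


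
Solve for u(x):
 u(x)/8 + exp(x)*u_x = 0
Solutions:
 u(x) = C1*exp(exp(-x)/8)


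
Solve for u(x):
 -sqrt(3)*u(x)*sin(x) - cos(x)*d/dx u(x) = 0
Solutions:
 u(x) = C1*cos(x)^(sqrt(3))


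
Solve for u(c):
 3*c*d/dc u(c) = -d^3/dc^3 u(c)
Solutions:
 u(c) = C1 + Integral(C2*airyai(-3^(1/3)*c) + C3*airybi(-3^(1/3)*c), c)


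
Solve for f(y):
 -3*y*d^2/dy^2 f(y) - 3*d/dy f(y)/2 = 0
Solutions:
 f(y) = C1 + C2*sqrt(y)


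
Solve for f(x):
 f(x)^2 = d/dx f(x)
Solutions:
 f(x) = -1/(C1 + x)


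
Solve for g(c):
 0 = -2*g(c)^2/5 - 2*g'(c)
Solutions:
 g(c) = 5/(C1 + c)


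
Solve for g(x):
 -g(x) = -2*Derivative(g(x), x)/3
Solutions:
 g(x) = C1*exp(3*x/2)


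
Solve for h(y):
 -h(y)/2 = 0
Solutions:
 h(y) = 0


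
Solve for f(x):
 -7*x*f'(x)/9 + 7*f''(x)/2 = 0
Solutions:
 f(x) = C1 + C2*erfi(x/3)


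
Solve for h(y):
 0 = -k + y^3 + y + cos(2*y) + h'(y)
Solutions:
 h(y) = C1 + k*y - y^4/4 - y^2/2 - sin(2*y)/2


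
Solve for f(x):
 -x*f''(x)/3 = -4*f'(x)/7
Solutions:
 f(x) = C1 + C2*x^(19/7)


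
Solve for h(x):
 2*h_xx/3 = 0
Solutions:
 h(x) = C1 + C2*x


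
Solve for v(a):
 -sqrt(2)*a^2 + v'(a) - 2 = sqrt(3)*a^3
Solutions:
 v(a) = C1 + sqrt(3)*a^4/4 + sqrt(2)*a^3/3 + 2*a


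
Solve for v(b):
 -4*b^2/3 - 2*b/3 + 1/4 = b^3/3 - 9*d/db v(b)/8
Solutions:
 v(b) = C1 + 2*b^4/27 + 32*b^3/81 + 8*b^2/27 - 2*b/9


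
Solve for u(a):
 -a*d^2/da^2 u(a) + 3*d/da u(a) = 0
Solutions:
 u(a) = C1 + C2*a^4


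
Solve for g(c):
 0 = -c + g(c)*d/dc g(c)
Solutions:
 g(c) = -sqrt(C1 + c^2)
 g(c) = sqrt(C1 + c^2)


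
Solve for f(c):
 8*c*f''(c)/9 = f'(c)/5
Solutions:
 f(c) = C1 + C2*c^(49/40)


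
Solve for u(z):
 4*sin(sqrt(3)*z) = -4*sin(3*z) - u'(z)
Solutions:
 u(z) = C1 + 4*cos(3*z)/3 + 4*sqrt(3)*cos(sqrt(3)*z)/3


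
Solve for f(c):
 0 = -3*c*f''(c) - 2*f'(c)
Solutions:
 f(c) = C1 + C2*c^(1/3)


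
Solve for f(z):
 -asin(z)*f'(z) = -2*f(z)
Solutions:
 f(z) = C1*exp(2*Integral(1/asin(z), z))


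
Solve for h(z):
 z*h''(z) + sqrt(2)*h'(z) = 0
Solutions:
 h(z) = C1 + C2*z^(1 - sqrt(2))


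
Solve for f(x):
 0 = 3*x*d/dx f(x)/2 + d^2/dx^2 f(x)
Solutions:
 f(x) = C1 + C2*erf(sqrt(3)*x/2)


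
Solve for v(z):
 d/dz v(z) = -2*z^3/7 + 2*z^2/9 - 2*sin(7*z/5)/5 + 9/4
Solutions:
 v(z) = C1 - z^4/14 + 2*z^3/27 + 9*z/4 + 2*cos(7*z/5)/7


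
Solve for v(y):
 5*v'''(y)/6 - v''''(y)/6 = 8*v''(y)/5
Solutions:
 v(y) = C1 + C2*y + (C3*sin(sqrt(335)*y/10) + C4*cos(sqrt(335)*y/10))*exp(5*y/2)


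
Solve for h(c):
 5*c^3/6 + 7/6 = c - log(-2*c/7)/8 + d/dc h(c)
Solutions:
 h(c) = C1 + 5*c^4/24 - c^2/2 + c*log(-c)/8 + c*(-3*log(7) + 3*log(2) + 25)/24


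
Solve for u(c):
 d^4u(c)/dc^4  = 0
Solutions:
 u(c) = C1 + C2*c + C3*c^2 + C4*c^3


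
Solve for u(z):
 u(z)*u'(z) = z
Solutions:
 u(z) = -sqrt(C1 + z^2)
 u(z) = sqrt(C1 + z^2)


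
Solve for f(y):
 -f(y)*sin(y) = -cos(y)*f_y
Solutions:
 f(y) = C1/cos(y)


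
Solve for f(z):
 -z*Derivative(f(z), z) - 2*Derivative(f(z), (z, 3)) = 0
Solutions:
 f(z) = C1 + Integral(C2*airyai(-2^(2/3)*z/2) + C3*airybi(-2^(2/3)*z/2), z)


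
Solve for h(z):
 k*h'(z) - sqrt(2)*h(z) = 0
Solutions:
 h(z) = C1*exp(sqrt(2)*z/k)


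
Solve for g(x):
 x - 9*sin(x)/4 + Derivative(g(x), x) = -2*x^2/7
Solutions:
 g(x) = C1 - 2*x^3/21 - x^2/2 - 9*cos(x)/4


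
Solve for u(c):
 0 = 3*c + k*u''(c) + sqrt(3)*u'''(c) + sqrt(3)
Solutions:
 u(c) = C1 + C2*c + C3*exp(-sqrt(3)*c*k/3) - c^3/(2*k) + sqrt(3)*c^2*(-1 + 3/k)/(2*k)


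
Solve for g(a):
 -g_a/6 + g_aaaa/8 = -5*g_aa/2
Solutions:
 g(a) = C1 + C2*exp(6^(1/3)*a*(-(3 + sqrt(6009))^(1/3) + 10*6^(1/3)/(3 + sqrt(6009))^(1/3))/6)*sin(2^(1/3)*3^(1/6)*a*(5*2^(1/3)/(3 + sqrt(6009))^(1/3) + 3^(2/3)*(3 + sqrt(6009))^(1/3)/6)) + C3*exp(6^(1/3)*a*(-(3 + sqrt(6009))^(1/3) + 10*6^(1/3)/(3 + sqrt(6009))^(1/3))/6)*cos(2^(1/3)*3^(1/6)*a*(5*2^(1/3)/(3 + sqrt(6009))^(1/3) + 3^(2/3)*(3 + sqrt(6009))^(1/3)/6)) + C4*exp(-6^(1/3)*a*(-(3 + sqrt(6009))^(1/3) + 10*6^(1/3)/(3 + sqrt(6009))^(1/3))/3)


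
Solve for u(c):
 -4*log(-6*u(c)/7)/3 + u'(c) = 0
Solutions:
 -3*Integral(1/(log(-_y) - log(7) + log(6)), (_y, u(c)))/4 = C1 - c


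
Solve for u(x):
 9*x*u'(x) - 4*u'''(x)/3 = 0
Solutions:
 u(x) = C1 + Integral(C2*airyai(3*2^(1/3)*x/2) + C3*airybi(3*2^(1/3)*x/2), x)


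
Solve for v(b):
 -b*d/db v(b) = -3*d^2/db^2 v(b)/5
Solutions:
 v(b) = C1 + C2*erfi(sqrt(30)*b/6)


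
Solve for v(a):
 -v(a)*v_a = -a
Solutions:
 v(a) = -sqrt(C1 + a^2)
 v(a) = sqrt(C1 + a^2)


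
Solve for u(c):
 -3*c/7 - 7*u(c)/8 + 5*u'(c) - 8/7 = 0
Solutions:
 u(c) = C1*exp(7*c/40) - 24*c/49 - 1408/343


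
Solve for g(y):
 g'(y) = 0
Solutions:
 g(y) = C1


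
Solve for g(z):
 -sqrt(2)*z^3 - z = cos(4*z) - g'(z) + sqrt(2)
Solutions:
 g(z) = C1 + sqrt(2)*z^4/4 + z^2/2 + sqrt(2)*z + sin(4*z)/4


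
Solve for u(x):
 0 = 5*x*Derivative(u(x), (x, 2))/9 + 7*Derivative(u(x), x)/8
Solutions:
 u(x) = C1 + C2/x^(23/40)


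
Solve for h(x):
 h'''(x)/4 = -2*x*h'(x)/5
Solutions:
 h(x) = C1 + Integral(C2*airyai(-2*5^(2/3)*x/5) + C3*airybi(-2*5^(2/3)*x/5), x)


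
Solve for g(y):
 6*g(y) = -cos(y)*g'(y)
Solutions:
 g(y) = C1*(sin(y)^3 - 3*sin(y)^2 + 3*sin(y) - 1)/(sin(y)^3 + 3*sin(y)^2 + 3*sin(y) + 1)


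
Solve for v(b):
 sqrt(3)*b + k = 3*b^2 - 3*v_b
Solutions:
 v(b) = C1 + b^3/3 - sqrt(3)*b^2/6 - b*k/3


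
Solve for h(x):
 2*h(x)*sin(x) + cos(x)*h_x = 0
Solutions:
 h(x) = C1*cos(x)^2


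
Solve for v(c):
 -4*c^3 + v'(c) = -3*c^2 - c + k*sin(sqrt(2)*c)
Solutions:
 v(c) = C1 + c^4 - c^3 - c^2/2 - sqrt(2)*k*cos(sqrt(2)*c)/2


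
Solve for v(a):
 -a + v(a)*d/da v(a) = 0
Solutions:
 v(a) = -sqrt(C1 + a^2)
 v(a) = sqrt(C1 + a^2)


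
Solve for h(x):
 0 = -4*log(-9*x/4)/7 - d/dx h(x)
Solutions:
 h(x) = C1 - 4*x*log(-x)/7 + 4*x*(-2*log(3) + 1 + 2*log(2))/7


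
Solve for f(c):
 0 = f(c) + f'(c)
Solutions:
 f(c) = C1*exp(-c)


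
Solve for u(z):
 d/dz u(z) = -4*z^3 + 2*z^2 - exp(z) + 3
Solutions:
 u(z) = C1 - z^4 + 2*z^3/3 + 3*z - exp(z)


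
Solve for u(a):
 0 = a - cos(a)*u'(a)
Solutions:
 u(a) = C1 + Integral(a/cos(a), a)


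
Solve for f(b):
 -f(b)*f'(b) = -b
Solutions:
 f(b) = -sqrt(C1 + b^2)
 f(b) = sqrt(C1 + b^2)


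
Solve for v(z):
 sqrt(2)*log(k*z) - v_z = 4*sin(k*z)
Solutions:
 v(z) = C1 + sqrt(2)*z*(log(k*z) - 1) - 4*Piecewise((-cos(k*z)/k, Ne(k, 0)), (0, True))


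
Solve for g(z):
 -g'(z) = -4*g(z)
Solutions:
 g(z) = C1*exp(4*z)


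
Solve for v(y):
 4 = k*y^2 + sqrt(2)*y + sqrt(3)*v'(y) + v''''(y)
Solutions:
 v(y) = C1 + C4*exp(-3^(1/6)*y) - sqrt(3)*k*y^3/9 - sqrt(6)*y^2/6 + 4*sqrt(3)*y/3 + (C2*sin(3^(2/3)*y/2) + C3*cos(3^(2/3)*y/2))*exp(3^(1/6)*y/2)


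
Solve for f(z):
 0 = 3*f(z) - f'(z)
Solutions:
 f(z) = C1*exp(3*z)


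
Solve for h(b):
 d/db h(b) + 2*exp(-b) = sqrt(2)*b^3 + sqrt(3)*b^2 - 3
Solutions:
 h(b) = C1 + sqrt(2)*b^4/4 + sqrt(3)*b^3/3 - 3*b + 2*exp(-b)


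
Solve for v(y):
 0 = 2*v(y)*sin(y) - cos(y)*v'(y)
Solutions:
 v(y) = C1/cos(y)^2


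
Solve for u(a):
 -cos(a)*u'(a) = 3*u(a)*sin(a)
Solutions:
 u(a) = C1*cos(a)^3


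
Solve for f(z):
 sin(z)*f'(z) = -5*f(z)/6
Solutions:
 f(z) = C1*(cos(z) + 1)^(5/12)/(cos(z) - 1)^(5/12)


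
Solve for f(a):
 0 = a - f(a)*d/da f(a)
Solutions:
 f(a) = -sqrt(C1 + a^2)
 f(a) = sqrt(C1 + a^2)


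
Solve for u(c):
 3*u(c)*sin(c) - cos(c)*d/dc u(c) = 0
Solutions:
 u(c) = C1/cos(c)^3


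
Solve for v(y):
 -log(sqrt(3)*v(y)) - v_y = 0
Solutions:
 2*Integral(1/(2*log(_y) + log(3)), (_y, v(y))) = C1 - y


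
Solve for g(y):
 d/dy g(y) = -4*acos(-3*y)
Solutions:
 g(y) = C1 - 4*y*acos(-3*y) - 4*sqrt(1 - 9*y^2)/3


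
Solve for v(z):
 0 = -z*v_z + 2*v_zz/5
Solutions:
 v(z) = C1 + C2*erfi(sqrt(5)*z/2)


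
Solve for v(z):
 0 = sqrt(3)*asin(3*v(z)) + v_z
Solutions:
 Integral(1/asin(3*_y), (_y, v(z))) = C1 - sqrt(3)*z


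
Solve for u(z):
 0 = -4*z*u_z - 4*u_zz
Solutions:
 u(z) = C1 + C2*erf(sqrt(2)*z/2)


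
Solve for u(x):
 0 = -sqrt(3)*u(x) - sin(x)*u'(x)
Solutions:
 u(x) = C1*(cos(x) + 1)^(sqrt(3)/2)/(cos(x) - 1)^(sqrt(3)/2)


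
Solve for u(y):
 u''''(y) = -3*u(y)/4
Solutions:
 u(y) = (C1*sin(3^(1/4)*y/2) + C2*cos(3^(1/4)*y/2))*exp(-3^(1/4)*y/2) + (C3*sin(3^(1/4)*y/2) + C4*cos(3^(1/4)*y/2))*exp(3^(1/4)*y/2)


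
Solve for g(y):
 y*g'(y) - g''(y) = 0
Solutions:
 g(y) = C1 + C2*erfi(sqrt(2)*y/2)


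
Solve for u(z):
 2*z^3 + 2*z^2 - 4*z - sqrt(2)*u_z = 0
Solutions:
 u(z) = C1 + sqrt(2)*z^4/4 + sqrt(2)*z^3/3 - sqrt(2)*z^2


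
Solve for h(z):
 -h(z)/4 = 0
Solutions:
 h(z) = 0


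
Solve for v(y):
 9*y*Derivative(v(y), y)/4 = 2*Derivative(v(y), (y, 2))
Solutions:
 v(y) = C1 + C2*erfi(3*y/4)


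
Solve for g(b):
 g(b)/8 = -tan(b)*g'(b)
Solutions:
 g(b) = C1/sin(b)^(1/8)


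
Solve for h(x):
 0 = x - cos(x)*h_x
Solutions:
 h(x) = C1 + Integral(x/cos(x), x)


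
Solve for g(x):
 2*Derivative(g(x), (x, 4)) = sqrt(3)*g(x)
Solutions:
 g(x) = C1*exp(-2^(3/4)*3^(1/8)*x/2) + C2*exp(2^(3/4)*3^(1/8)*x/2) + C3*sin(2^(3/4)*3^(1/8)*x/2) + C4*cos(2^(3/4)*3^(1/8)*x/2)


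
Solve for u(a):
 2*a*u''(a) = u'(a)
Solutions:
 u(a) = C1 + C2*a^(3/2)


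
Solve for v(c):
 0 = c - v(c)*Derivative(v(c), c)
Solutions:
 v(c) = -sqrt(C1 + c^2)
 v(c) = sqrt(C1 + c^2)


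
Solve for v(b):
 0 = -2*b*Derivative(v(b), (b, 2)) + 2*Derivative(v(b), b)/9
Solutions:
 v(b) = C1 + C2*b^(10/9)


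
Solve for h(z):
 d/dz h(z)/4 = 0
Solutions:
 h(z) = C1


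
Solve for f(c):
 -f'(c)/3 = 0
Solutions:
 f(c) = C1


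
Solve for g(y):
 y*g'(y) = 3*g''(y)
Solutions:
 g(y) = C1 + C2*erfi(sqrt(6)*y/6)


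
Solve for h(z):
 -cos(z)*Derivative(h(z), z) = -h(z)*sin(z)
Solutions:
 h(z) = C1/cos(z)


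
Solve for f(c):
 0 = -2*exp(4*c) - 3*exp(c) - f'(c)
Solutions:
 f(c) = C1 - exp(4*c)/2 - 3*exp(c)


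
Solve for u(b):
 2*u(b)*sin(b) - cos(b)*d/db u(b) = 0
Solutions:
 u(b) = C1/cos(b)^2


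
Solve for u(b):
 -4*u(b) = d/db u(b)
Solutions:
 u(b) = C1*exp(-4*b)


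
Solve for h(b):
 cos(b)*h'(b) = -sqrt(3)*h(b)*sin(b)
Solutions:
 h(b) = C1*cos(b)^(sqrt(3))


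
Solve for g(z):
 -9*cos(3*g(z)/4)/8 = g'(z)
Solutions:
 9*z/8 - 2*log(sin(3*g(z)/4) - 1)/3 + 2*log(sin(3*g(z)/4) + 1)/3 = C1


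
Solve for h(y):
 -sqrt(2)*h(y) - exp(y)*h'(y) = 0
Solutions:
 h(y) = C1*exp(sqrt(2)*exp(-y))


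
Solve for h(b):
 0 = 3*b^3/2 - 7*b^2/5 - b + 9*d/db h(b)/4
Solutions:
 h(b) = C1 - b^4/6 + 28*b^3/135 + 2*b^2/9


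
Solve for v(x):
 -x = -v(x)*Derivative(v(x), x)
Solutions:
 v(x) = -sqrt(C1 + x^2)
 v(x) = sqrt(C1 + x^2)


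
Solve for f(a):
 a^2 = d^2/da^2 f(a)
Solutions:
 f(a) = C1 + C2*a + a^4/12


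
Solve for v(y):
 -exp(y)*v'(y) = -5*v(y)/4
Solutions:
 v(y) = C1*exp(-5*exp(-y)/4)


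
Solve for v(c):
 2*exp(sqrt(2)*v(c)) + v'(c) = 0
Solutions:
 v(c) = sqrt(2)*(2*log(1/(C1 + 2*c)) - log(2))/4


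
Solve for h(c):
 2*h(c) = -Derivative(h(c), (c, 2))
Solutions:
 h(c) = C1*sin(sqrt(2)*c) + C2*cos(sqrt(2)*c)


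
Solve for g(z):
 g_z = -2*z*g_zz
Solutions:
 g(z) = C1 + C2*sqrt(z)


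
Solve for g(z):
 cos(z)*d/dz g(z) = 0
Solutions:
 g(z) = C1


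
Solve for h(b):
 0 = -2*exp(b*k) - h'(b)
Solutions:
 h(b) = C1 - 2*exp(b*k)/k


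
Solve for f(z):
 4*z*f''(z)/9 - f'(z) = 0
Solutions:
 f(z) = C1 + C2*z^(13/4)


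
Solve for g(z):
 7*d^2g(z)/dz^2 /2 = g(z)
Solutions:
 g(z) = C1*exp(-sqrt(14)*z/7) + C2*exp(sqrt(14)*z/7)


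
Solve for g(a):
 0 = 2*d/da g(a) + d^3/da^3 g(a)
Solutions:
 g(a) = C1 + C2*sin(sqrt(2)*a) + C3*cos(sqrt(2)*a)


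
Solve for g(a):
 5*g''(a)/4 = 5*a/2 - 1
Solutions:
 g(a) = C1 + C2*a + a^3/3 - 2*a^2/5


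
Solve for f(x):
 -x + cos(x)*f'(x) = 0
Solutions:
 f(x) = C1 + Integral(x/cos(x), x)


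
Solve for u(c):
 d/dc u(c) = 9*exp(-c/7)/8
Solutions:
 u(c) = C1 - 63*exp(-c/7)/8


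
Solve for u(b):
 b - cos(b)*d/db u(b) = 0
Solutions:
 u(b) = C1 + Integral(b/cos(b), b)


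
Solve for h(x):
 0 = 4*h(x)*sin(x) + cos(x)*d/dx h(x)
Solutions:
 h(x) = C1*cos(x)^4


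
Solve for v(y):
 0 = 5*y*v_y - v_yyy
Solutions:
 v(y) = C1 + Integral(C2*airyai(5^(1/3)*y) + C3*airybi(5^(1/3)*y), y)


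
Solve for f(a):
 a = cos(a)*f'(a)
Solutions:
 f(a) = C1 + Integral(a/cos(a), a)


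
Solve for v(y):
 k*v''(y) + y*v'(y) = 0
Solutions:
 v(y) = C1 + C2*sqrt(k)*erf(sqrt(2)*y*sqrt(1/k)/2)


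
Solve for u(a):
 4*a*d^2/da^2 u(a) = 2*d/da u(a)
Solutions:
 u(a) = C1 + C2*a^(3/2)


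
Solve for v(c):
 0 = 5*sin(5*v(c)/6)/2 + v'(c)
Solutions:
 5*c/2 + 3*log(cos(5*v(c)/6) - 1)/5 - 3*log(cos(5*v(c)/6) + 1)/5 = C1


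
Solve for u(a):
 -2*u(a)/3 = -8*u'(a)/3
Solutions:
 u(a) = C1*exp(a/4)


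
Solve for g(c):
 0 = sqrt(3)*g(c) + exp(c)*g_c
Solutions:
 g(c) = C1*exp(sqrt(3)*exp(-c))


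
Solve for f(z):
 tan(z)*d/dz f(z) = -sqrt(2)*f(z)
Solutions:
 f(z) = C1/sin(z)^(sqrt(2))


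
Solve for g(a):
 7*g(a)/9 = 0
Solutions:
 g(a) = 0


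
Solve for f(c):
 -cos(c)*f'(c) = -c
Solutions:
 f(c) = C1 + Integral(c/cos(c), c)


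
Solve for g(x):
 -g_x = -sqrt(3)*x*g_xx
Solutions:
 g(x) = C1 + C2*x^(sqrt(3)/3 + 1)


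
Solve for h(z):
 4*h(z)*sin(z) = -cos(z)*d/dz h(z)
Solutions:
 h(z) = C1*cos(z)^4


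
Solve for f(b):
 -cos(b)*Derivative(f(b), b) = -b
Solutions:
 f(b) = C1 + Integral(b/cos(b), b)


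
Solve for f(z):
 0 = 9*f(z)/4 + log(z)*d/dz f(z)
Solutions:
 f(z) = C1*exp(-9*li(z)/4)


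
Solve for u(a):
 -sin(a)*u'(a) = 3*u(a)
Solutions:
 u(a) = C1*(cos(a) + 1)^(3/2)/(cos(a) - 1)^(3/2)


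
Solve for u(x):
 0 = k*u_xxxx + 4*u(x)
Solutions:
 u(x) = C1*exp(-sqrt(2)*x*(-1/k)^(1/4)) + C2*exp(sqrt(2)*x*(-1/k)^(1/4)) + C3*exp(-sqrt(2)*I*x*(-1/k)^(1/4)) + C4*exp(sqrt(2)*I*x*(-1/k)^(1/4))


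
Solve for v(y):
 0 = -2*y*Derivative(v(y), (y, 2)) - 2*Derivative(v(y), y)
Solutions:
 v(y) = C1 + C2*log(y)


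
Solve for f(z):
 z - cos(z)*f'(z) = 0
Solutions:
 f(z) = C1 + Integral(z/cos(z), z)


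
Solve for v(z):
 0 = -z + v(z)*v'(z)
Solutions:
 v(z) = -sqrt(C1 + z^2)
 v(z) = sqrt(C1 + z^2)


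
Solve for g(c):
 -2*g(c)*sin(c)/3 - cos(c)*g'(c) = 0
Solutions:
 g(c) = C1*cos(c)^(2/3)


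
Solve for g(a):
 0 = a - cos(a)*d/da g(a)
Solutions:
 g(a) = C1 + Integral(a/cos(a), a)


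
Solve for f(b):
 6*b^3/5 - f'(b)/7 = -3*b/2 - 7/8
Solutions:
 f(b) = C1 + 21*b^4/10 + 21*b^2/4 + 49*b/8


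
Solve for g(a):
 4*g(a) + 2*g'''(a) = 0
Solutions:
 g(a) = C3*exp(-2^(1/3)*a) + (C1*sin(2^(1/3)*sqrt(3)*a/2) + C2*cos(2^(1/3)*sqrt(3)*a/2))*exp(2^(1/3)*a/2)


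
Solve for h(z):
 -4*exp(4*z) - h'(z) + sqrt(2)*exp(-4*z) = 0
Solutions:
 h(z) = C1 - exp(4*z) - sqrt(2)*exp(-4*z)/4


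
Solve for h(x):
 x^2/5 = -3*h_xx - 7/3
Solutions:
 h(x) = C1 + C2*x - x^4/180 - 7*x^2/18


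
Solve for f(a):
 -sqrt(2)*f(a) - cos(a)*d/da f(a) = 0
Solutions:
 f(a) = C1*(sin(a) - 1)^(sqrt(2)/2)/(sin(a) + 1)^(sqrt(2)/2)


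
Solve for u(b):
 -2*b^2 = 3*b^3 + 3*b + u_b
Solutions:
 u(b) = C1 - 3*b^4/4 - 2*b^3/3 - 3*b^2/2


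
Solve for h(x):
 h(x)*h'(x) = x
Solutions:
 h(x) = -sqrt(C1 + x^2)
 h(x) = sqrt(C1 + x^2)


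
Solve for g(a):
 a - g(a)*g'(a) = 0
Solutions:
 g(a) = -sqrt(C1 + a^2)
 g(a) = sqrt(C1 + a^2)


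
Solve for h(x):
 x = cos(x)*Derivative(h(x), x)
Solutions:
 h(x) = C1 + Integral(x/cos(x), x)


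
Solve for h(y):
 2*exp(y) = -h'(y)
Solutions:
 h(y) = C1 - 2*exp(y)


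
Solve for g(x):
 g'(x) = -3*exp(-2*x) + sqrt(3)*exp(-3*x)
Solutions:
 g(x) = C1 + 3*exp(-2*x)/2 - sqrt(3)*exp(-3*x)/3


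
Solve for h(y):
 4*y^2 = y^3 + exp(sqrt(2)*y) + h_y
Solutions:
 h(y) = C1 - y^4/4 + 4*y^3/3 - sqrt(2)*exp(sqrt(2)*y)/2


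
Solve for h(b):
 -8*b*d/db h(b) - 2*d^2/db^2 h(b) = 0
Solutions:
 h(b) = C1 + C2*erf(sqrt(2)*b)


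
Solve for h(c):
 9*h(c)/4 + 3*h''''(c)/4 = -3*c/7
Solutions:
 h(c) = -4*c/21 + (C1*sin(sqrt(2)*3^(1/4)*c/2) + C2*cos(sqrt(2)*3^(1/4)*c/2))*exp(-sqrt(2)*3^(1/4)*c/2) + (C3*sin(sqrt(2)*3^(1/4)*c/2) + C4*cos(sqrt(2)*3^(1/4)*c/2))*exp(sqrt(2)*3^(1/4)*c/2)


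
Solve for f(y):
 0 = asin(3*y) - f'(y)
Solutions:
 f(y) = C1 + y*asin(3*y) + sqrt(1 - 9*y^2)/3


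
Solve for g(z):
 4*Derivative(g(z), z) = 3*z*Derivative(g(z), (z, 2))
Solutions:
 g(z) = C1 + C2*z^(7/3)


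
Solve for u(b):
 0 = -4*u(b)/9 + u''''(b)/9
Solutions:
 u(b) = C1*exp(-sqrt(2)*b) + C2*exp(sqrt(2)*b) + C3*sin(sqrt(2)*b) + C4*cos(sqrt(2)*b)


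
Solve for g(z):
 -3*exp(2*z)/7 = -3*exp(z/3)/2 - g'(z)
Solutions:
 g(z) = C1 - 9*exp(z/3)/2 + 3*exp(2*z)/14


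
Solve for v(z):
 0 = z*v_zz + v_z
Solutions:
 v(z) = C1 + C2*log(z)


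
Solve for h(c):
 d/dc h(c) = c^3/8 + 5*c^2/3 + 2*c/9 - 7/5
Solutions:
 h(c) = C1 + c^4/32 + 5*c^3/9 + c^2/9 - 7*c/5


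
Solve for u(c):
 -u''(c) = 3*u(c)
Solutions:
 u(c) = C1*sin(sqrt(3)*c) + C2*cos(sqrt(3)*c)


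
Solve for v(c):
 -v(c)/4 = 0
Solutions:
 v(c) = 0


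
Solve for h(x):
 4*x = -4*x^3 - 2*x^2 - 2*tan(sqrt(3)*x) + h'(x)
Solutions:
 h(x) = C1 + x^4 + 2*x^3/3 + 2*x^2 - 2*sqrt(3)*log(cos(sqrt(3)*x))/3


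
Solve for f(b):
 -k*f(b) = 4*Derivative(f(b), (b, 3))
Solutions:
 f(b) = C1*exp(2^(1/3)*b*(-k)^(1/3)/2) + C2*exp(2^(1/3)*b*(-k)^(1/3)*(-1 + sqrt(3)*I)/4) + C3*exp(-2^(1/3)*b*(-k)^(1/3)*(1 + sqrt(3)*I)/4)


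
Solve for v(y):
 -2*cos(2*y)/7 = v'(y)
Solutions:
 v(y) = C1 - sin(2*y)/7


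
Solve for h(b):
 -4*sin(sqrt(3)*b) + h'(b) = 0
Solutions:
 h(b) = C1 - 4*sqrt(3)*cos(sqrt(3)*b)/3


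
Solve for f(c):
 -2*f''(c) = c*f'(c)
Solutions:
 f(c) = C1 + C2*erf(c/2)


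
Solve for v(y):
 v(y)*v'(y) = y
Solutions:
 v(y) = -sqrt(C1 + y^2)
 v(y) = sqrt(C1 + y^2)


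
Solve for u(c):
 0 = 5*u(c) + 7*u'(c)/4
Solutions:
 u(c) = C1*exp(-20*c/7)


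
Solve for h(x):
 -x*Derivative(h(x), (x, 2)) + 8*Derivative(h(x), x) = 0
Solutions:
 h(x) = C1 + C2*x^9


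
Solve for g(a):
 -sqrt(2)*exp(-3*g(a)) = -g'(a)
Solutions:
 g(a) = log(C1 + 3*sqrt(2)*a)/3
 g(a) = log((-3^(1/3) - 3^(5/6)*I)*(C1 + sqrt(2)*a)^(1/3)/2)
 g(a) = log((-3^(1/3) + 3^(5/6)*I)*(C1 + sqrt(2)*a)^(1/3)/2)


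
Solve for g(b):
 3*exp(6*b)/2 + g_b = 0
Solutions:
 g(b) = C1 - exp(6*b)/4


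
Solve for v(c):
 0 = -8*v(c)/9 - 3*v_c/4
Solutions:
 v(c) = C1*exp(-32*c/27)


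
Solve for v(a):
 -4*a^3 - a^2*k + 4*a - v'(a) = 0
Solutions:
 v(a) = C1 - a^4 - a^3*k/3 + 2*a^2


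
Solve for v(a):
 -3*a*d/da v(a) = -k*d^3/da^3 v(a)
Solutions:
 v(a) = C1 + Integral(C2*airyai(3^(1/3)*a*(1/k)^(1/3)) + C3*airybi(3^(1/3)*a*(1/k)^(1/3)), a)


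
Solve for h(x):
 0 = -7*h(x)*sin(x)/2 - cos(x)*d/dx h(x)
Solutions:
 h(x) = C1*cos(x)^(7/2)


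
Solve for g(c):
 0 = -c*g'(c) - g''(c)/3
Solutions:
 g(c) = C1 + C2*erf(sqrt(6)*c/2)


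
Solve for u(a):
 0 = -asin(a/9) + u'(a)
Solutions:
 u(a) = C1 + a*asin(a/9) + sqrt(81 - a^2)


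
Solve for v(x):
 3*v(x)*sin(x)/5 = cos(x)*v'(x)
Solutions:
 v(x) = C1/cos(x)^(3/5)


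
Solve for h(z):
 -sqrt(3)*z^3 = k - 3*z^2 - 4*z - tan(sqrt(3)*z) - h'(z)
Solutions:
 h(z) = C1 + k*z + sqrt(3)*z^4/4 - z^3 - 2*z^2 + sqrt(3)*log(cos(sqrt(3)*z))/3


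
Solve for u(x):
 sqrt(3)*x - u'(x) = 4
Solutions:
 u(x) = C1 + sqrt(3)*x^2/2 - 4*x


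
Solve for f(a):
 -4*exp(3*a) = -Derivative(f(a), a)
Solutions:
 f(a) = C1 + 4*exp(3*a)/3


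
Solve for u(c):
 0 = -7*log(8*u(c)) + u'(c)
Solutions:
 -Integral(1/(log(_y) + 3*log(2)), (_y, u(c)))/7 = C1 - c


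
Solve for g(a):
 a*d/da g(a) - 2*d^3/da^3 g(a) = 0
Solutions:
 g(a) = C1 + Integral(C2*airyai(2^(2/3)*a/2) + C3*airybi(2^(2/3)*a/2), a)


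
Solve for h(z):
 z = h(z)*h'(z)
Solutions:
 h(z) = -sqrt(C1 + z^2)
 h(z) = sqrt(C1 + z^2)


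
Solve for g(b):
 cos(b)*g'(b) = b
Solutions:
 g(b) = C1 + Integral(b/cos(b), b)


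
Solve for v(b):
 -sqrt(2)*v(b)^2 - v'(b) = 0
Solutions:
 v(b) = 1/(C1 + sqrt(2)*b)


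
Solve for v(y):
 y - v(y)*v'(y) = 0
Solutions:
 v(y) = -sqrt(C1 + y^2)
 v(y) = sqrt(C1 + y^2)


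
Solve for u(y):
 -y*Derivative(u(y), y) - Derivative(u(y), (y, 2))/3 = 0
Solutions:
 u(y) = C1 + C2*erf(sqrt(6)*y/2)


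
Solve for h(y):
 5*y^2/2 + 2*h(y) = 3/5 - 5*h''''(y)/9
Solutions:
 h(y) = -5*y^2/4 + (C1*sin(10^(3/4)*sqrt(3)*y/10) + C2*cos(10^(3/4)*sqrt(3)*y/10))*exp(-10^(3/4)*sqrt(3)*y/10) + (C3*sin(10^(3/4)*sqrt(3)*y/10) + C4*cos(10^(3/4)*sqrt(3)*y/10))*exp(10^(3/4)*sqrt(3)*y/10) + 3/10


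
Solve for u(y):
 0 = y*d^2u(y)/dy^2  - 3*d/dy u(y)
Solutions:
 u(y) = C1 + C2*y^4


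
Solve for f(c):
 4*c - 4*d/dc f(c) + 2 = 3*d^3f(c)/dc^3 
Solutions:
 f(c) = C1 + C2*sin(2*sqrt(3)*c/3) + C3*cos(2*sqrt(3)*c/3) + c^2/2 + c/2


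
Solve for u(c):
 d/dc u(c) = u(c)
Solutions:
 u(c) = C1*exp(c)


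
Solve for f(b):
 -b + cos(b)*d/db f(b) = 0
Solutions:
 f(b) = C1 + Integral(b/cos(b), b)


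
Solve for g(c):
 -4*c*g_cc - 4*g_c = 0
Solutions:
 g(c) = C1 + C2*log(c)


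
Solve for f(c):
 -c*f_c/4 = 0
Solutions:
 f(c) = C1


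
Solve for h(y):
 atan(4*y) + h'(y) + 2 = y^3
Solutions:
 h(y) = C1 + y^4/4 - y*atan(4*y) - 2*y + log(16*y^2 + 1)/8


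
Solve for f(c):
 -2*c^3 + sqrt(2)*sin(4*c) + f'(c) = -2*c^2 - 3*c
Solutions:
 f(c) = C1 + c^4/2 - 2*c^3/3 - 3*c^2/2 + sqrt(2)*cos(4*c)/4


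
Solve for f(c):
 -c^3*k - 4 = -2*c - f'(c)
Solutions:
 f(c) = C1 + c^4*k/4 - c^2 + 4*c


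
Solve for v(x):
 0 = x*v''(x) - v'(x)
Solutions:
 v(x) = C1 + C2*x^2


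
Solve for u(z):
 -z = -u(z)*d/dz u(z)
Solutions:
 u(z) = -sqrt(C1 + z^2)
 u(z) = sqrt(C1 + z^2)


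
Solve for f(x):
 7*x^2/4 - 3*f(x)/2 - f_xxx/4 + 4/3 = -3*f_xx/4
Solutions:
 f(x) = C1*exp(x*(1/(2*(sqrt(3) + 2)^(1/3)) + (sqrt(3) + 2)^(1/3)/2 + 1))*sin(sqrt(3)*x*(-(sqrt(3) + 2)^(1/3) + (sqrt(3) + 2)^(-1/3))/2) + C2*exp(x*(1/(2*(sqrt(3) + 2)^(1/3)) + (sqrt(3) + 2)^(1/3)/2 + 1))*cos(sqrt(3)*x*(-(sqrt(3) + 2)^(1/3) + (sqrt(3) + 2)^(-1/3))/2) + C3*exp(x*(-(sqrt(3) + 2)^(1/3) - 1/(sqrt(3) + 2)^(1/3) + 1)) + 7*x^2/6 + 37/18


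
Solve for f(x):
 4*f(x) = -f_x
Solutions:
 f(x) = C1*exp(-4*x)


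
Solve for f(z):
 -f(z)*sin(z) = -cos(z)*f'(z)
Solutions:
 f(z) = C1/cos(z)


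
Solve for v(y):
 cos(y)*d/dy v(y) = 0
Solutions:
 v(y) = C1


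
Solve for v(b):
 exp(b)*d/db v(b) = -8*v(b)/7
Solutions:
 v(b) = C1*exp(8*exp(-b)/7)


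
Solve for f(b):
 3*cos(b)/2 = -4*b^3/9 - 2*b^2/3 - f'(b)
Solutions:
 f(b) = C1 - b^4/9 - 2*b^3/9 - 3*sin(b)/2


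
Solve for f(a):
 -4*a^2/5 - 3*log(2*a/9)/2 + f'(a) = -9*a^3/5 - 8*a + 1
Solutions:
 f(a) = C1 - 9*a^4/20 + 4*a^3/15 - 4*a^2 + 3*a*log(a)/2 - 3*a*log(3) - a/2 + 3*a*log(2)/2


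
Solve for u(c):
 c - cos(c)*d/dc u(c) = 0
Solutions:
 u(c) = C1 + Integral(c/cos(c), c)


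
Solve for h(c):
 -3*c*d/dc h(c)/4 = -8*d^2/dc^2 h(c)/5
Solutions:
 h(c) = C1 + C2*erfi(sqrt(15)*c/8)


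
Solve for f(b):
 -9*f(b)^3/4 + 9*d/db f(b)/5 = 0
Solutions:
 f(b) = -sqrt(2)*sqrt(-1/(C1 + 5*b))
 f(b) = sqrt(2)*sqrt(-1/(C1 + 5*b))


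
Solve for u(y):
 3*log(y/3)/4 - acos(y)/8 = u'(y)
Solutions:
 u(y) = C1 + 3*y*log(y)/4 - y*acos(y)/8 - 3*y*log(3)/4 - 3*y/4 + sqrt(1 - y^2)/8


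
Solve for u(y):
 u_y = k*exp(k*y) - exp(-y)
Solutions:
 u(y) = C1 + exp(k*y) + exp(-y)


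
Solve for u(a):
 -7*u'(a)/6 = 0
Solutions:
 u(a) = C1


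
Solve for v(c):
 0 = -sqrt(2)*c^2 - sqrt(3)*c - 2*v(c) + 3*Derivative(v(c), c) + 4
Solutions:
 v(c) = C1*exp(2*c/3) - sqrt(2)*c^2/2 - 3*sqrt(2)*c/2 - sqrt(3)*c/2 - 9*sqrt(2)/4 - 3*sqrt(3)/4 + 2


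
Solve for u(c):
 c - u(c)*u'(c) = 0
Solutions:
 u(c) = -sqrt(C1 + c^2)
 u(c) = sqrt(C1 + c^2)


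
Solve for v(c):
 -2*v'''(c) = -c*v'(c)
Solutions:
 v(c) = C1 + Integral(C2*airyai(2^(2/3)*c/2) + C3*airybi(2^(2/3)*c/2), c)


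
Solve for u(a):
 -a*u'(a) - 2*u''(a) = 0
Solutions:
 u(a) = C1 + C2*erf(a/2)


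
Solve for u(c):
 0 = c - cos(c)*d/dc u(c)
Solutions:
 u(c) = C1 + Integral(c/cos(c), c)


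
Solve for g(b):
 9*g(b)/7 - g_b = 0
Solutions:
 g(b) = C1*exp(9*b/7)


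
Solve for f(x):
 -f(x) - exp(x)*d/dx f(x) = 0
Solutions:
 f(x) = C1*exp(exp(-x))


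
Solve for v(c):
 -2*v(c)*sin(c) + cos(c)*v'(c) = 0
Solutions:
 v(c) = C1/cos(c)^2


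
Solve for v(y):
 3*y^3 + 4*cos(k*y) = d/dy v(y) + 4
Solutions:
 v(y) = C1 + 3*y^4/4 - 4*y + 4*sin(k*y)/k


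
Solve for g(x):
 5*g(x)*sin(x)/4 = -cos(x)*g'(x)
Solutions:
 g(x) = C1*cos(x)^(5/4)


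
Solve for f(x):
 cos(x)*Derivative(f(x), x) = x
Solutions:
 f(x) = C1 + Integral(x/cos(x), x)


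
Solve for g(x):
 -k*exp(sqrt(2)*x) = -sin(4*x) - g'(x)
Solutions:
 g(x) = C1 + sqrt(2)*k*exp(sqrt(2)*x)/2 + cos(4*x)/4


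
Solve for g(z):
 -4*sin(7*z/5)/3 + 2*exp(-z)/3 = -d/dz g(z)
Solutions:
 g(z) = C1 - 20*cos(7*z/5)/21 + 2*exp(-z)/3


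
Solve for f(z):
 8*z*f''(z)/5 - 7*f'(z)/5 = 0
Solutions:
 f(z) = C1 + C2*z^(15/8)


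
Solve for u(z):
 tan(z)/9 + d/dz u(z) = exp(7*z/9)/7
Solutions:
 u(z) = C1 + 9*exp(7*z/9)/49 + log(cos(z))/9


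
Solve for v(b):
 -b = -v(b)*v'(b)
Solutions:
 v(b) = -sqrt(C1 + b^2)
 v(b) = sqrt(C1 + b^2)


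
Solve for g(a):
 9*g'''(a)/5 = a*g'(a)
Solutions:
 g(a) = C1 + Integral(C2*airyai(15^(1/3)*a/3) + C3*airybi(15^(1/3)*a/3), a)


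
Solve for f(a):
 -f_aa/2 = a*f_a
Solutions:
 f(a) = C1 + C2*erf(a)


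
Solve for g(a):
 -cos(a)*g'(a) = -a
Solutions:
 g(a) = C1 + Integral(a/cos(a), a)


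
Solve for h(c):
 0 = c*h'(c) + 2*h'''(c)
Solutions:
 h(c) = C1 + Integral(C2*airyai(-2^(2/3)*c/2) + C3*airybi(-2^(2/3)*c/2), c)


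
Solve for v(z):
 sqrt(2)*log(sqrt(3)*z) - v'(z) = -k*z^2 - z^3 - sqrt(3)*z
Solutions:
 v(z) = C1 + k*z^3/3 + z^4/4 + sqrt(3)*z^2/2 + sqrt(2)*z*log(z) - sqrt(2)*z + sqrt(2)*z*log(3)/2


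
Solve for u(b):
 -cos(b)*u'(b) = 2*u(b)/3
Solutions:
 u(b) = C1*(sin(b) - 1)^(1/3)/(sin(b) + 1)^(1/3)


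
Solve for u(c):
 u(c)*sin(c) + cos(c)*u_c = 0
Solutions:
 u(c) = C1*cos(c)


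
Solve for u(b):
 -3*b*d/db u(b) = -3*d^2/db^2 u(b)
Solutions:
 u(b) = C1 + C2*erfi(sqrt(2)*b/2)


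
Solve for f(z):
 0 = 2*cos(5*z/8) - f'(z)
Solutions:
 f(z) = C1 + 16*sin(5*z/8)/5


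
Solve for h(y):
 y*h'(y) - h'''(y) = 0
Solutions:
 h(y) = C1 + Integral(C2*airyai(y) + C3*airybi(y), y)


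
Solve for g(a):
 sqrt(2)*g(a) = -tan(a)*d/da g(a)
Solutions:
 g(a) = C1/sin(a)^(sqrt(2))


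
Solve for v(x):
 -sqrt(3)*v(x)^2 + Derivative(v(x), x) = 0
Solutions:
 v(x) = -1/(C1 + sqrt(3)*x)


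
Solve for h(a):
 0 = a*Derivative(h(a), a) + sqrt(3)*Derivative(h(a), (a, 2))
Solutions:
 h(a) = C1 + C2*erf(sqrt(2)*3^(3/4)*a/6)


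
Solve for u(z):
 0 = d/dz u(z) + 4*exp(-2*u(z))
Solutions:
 u(z) = log(-sqrt(C1 - 8*z))
 u(z) = log(C1 - 8*z)/2


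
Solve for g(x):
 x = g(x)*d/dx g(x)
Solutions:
 g(x) = -sqrt(C1 + x^2)
 g(x) = sqrt(C1 + x^2)


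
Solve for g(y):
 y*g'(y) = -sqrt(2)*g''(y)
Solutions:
 g(y) = C1 + C2*erf(2^(1/4)*y/2)


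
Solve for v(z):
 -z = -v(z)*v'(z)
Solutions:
 v(z) = -sqrt(C1 + z^2)
 v(z) = sqrt(C1 + z^2)


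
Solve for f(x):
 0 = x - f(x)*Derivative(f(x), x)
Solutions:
 f(x) = -sqrt(C1 + x^2)
 f(x) = sqrt(C1 + x^2)


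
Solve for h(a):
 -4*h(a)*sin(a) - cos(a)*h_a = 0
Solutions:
 h(a) = C1*cos(a)^4


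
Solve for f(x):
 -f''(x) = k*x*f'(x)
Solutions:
 f(x) = Piecewise((-sqrt(2)*sqrt(pi)*C1*erf(sqrt(2)*sqrt(k)*x/2)/(2*sqrt(k)) - C2, (k > 0) | (k < 0)), (-C1*x - C2, True))
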